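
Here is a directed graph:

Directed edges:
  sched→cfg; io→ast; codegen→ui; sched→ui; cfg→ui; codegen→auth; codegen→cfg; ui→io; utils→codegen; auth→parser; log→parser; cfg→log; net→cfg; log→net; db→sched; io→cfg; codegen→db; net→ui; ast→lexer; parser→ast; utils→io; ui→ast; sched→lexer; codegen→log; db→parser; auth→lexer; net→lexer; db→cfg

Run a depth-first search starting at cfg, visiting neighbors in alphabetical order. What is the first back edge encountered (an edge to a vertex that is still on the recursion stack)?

net->cfg

DFS from cfg (visiting neighbors in alphabetical order); mark gray on enter, black on exit:
cfg gray
  log gray
    net gray
      net→cfg: cfg is gray → back edge
First back edge: net → cfg.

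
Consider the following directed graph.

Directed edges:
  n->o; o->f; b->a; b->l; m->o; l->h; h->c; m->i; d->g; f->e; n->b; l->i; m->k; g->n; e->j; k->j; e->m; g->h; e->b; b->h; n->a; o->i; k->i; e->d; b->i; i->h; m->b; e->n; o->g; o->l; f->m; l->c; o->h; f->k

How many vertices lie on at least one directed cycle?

7

A vertex is on a directed cycle iff it belongs to a strongly connected component of size ≥ 2 (or has a self-loop).
The vertices on cycles are {d, e, f, g, m, n, o} — 7 in total.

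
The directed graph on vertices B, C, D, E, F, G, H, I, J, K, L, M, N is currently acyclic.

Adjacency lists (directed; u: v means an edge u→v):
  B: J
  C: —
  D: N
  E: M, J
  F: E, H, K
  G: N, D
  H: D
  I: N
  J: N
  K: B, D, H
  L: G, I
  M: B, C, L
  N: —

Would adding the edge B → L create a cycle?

No

Adding B→L creates a cycle iff L can already reach B.
Explore from L: no path reaches B. The graph stays acyclic.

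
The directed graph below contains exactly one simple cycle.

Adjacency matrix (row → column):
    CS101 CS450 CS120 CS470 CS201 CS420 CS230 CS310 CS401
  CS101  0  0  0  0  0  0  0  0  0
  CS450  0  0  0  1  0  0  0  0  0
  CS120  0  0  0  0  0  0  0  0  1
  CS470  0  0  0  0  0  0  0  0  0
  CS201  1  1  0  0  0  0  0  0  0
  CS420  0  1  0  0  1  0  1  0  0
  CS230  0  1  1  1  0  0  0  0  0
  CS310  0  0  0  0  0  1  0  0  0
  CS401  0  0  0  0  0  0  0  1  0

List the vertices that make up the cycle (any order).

CS120, CS230, CS310, CS401, CS420

DFS with gray/black marking from CS310:
CS310 gray
  CS420 gray
    CS450 gray
      CS470 gray
      CS470 black
    CS450 black
    CS230 gray
      CS120 gray
        CS401 gray
          CS401→CS310: CS310 is gray → back edge
Back edge closes the cycle CS310 → CS420 → CS230 → CS120 → CS401 → CS310; its vertices are {CS120, CS230, CS310, CS401, CS420}.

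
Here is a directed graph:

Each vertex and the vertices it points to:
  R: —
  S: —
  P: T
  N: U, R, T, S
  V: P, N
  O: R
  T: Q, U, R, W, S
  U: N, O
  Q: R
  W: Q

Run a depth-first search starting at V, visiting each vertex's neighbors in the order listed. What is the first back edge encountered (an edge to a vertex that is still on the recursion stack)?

N->U

DFS from V (visiting each vertex's neighbors in the order listed); mark gray on enter, black on exit:
V gray
  P gray
    T gray
      Q gray
        R gray
        R black
      Q black
      U gray
        N gray
          N→U: U is gray → back edge
First back edge: N → U.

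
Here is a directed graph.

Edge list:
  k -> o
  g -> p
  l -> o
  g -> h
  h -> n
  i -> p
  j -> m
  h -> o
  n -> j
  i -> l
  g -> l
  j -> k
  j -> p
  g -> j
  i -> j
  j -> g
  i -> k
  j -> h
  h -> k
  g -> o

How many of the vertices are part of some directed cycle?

A vertex is on a directed cycle iff it belongs to a strongly connected component of size ≥ 2 (or has a self-loop).
The vertices on cycles are {g, h, j, n} — 4 in total.

4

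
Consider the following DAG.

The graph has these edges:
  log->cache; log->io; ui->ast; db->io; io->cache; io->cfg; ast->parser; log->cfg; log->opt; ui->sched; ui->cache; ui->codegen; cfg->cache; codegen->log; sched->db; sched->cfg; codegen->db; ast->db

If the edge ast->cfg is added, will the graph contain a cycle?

No

Adding ast→cfg creates a cycle iff cfg can already reach ast.
Explore from cfg: no path reaches ast. The graph stays acyclic.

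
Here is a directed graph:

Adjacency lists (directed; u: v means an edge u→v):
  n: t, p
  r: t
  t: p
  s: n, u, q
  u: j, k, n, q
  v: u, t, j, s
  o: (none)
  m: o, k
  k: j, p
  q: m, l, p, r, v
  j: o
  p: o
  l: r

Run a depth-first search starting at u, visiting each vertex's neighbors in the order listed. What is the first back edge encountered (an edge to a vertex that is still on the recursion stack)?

v->u

DFS from u (visiting each vertex's neighbors in the order listed); mark gray on enter, black on exit:
u gray
  j gray
    o gray
    o black
  j black
  k gray
    k→j: j black — skip
    p gray
      p→o: o black — skip
    p black
  k black
  n gray
    t gray
      t→p: p black — skip
    t black
    n→p: p black — skip
  n black
  q gray
    m gray
      m→o: o black — skip
      m→k: k black — skip
    m black
    l gray
      r gray
        r→t: t black — skip
      r black
    l black
    q→p: p black — skip
    q→r: r black — skip
    v gray
      v→u: u is gray → back edge
First back edge: v → u.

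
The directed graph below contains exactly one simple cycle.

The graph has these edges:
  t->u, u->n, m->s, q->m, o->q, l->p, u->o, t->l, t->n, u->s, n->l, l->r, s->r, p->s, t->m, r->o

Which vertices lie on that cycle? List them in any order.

m, o, q, r, s

DFS with gray/black marking from o:
o gray
  q gray
    m gray
      s gray
        r gray
          r→o: o is gray → back edge
Back edge closes the cycle o → q → m → s → r → o; its vertices are {m, o, q, r, s}.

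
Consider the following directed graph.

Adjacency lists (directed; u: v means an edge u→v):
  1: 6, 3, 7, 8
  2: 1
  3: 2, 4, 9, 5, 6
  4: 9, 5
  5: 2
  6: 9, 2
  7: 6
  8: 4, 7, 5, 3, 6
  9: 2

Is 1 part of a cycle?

Yes

1 is on a cycle iff 1 can reach itself via ≥1 edge.
1 → 6 → 2 → 1 — yes.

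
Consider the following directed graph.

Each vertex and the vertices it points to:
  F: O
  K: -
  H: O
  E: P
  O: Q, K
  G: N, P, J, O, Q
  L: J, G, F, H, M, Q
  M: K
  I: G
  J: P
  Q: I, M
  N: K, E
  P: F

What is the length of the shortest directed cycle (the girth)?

3

For each vertex v, BFS finds the shortest path from v back to v.
The shortest such closed walk is G → Q → I → G, length 3.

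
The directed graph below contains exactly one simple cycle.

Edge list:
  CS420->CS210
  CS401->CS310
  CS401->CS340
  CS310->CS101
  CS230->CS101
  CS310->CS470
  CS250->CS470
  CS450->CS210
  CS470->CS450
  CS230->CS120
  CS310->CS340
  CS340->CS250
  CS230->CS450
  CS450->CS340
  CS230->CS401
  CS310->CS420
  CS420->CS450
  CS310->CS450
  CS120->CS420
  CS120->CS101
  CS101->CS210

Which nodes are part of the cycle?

DFS with gray/black marking from CS340:
CS340 gray
  CS250 gray
    CS470 gray
      CS450 gray
        CS210 gray
        CS210 black
        CS450→CS340: CS340 is gray → back edge
Back edge closes the cycle CS340 → CS250 → CS470 → CS450 → CS340; its vertices are {CS250, CS340, CS450, CS470}.

CS250, CS340, CS450, CS470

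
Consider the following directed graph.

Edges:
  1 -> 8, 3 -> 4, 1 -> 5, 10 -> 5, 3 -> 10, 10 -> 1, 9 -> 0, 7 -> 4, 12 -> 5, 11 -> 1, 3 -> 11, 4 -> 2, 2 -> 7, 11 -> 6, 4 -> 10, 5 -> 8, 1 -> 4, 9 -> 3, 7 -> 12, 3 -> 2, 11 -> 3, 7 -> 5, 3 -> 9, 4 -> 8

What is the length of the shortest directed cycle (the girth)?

2

For each vertex v, BFS finds the shortest path from v back to v.
The shortest such closed walk is 11 → 3 → 11, length 2.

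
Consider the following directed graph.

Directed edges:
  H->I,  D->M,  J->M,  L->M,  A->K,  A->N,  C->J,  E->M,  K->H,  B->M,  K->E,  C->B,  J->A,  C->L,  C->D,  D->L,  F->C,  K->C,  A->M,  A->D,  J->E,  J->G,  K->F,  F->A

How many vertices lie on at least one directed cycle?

5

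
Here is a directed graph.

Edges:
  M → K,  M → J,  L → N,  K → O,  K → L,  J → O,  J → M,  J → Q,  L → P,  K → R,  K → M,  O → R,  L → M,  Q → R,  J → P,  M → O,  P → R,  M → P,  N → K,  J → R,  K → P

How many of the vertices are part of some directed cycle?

5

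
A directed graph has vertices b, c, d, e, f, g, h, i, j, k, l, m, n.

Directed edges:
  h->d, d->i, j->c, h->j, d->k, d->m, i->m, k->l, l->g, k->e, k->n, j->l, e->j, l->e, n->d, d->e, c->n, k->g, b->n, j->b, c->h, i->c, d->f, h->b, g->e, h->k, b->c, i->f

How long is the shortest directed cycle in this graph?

For each vertex v, BFS finds the shortest path from v back to v.
The shortest such closed walk is h → b → c → h, length 3.

3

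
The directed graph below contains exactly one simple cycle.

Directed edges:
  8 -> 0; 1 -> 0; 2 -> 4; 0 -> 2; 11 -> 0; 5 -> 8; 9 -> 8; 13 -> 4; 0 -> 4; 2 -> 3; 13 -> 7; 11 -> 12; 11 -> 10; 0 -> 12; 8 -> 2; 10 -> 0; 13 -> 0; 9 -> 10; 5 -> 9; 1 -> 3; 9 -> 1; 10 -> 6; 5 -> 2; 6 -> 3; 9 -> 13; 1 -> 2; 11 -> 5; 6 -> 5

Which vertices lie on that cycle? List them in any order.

5, 6, 9, 10

DFS with gray/black marking from 5:
5 gray
  8 gray
    2 gray
      3 gray
      3 black
      4 gray
      4 black
    2 black
    0 gray
      0→4: 4 black — skip
      12 gray
      12 black
      0→2: 2 black — skip
    0 black
  8 black
  5→2: 2 black — skip
  9 gray
    9→8: 8 black — skip
    10 gray
      6 gray
        6→5: 5 is gray → back edge
Back edge closes the cycle 5 → 9 → 10 → 6 → 5; its vertices are {5, 6, 9, 10}.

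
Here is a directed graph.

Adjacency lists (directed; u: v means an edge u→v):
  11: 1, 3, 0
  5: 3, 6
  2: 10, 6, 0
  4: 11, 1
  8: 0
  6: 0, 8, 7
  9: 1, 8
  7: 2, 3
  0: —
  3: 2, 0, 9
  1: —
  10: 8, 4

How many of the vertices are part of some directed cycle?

A vertex is on a directed cycle iff it belongs to a strongly connected component of size ≥ 2 (or has a self-loop).
The vertices on cycles are {2, 3, 4, 6, 7, 10, 11} — 7 in total.

7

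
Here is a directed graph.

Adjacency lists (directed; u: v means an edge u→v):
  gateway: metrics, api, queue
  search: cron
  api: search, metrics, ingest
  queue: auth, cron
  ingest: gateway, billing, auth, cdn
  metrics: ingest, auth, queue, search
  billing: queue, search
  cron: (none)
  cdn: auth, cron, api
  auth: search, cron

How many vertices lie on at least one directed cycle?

5

A vertex is on a directed cycle iff it belongs to a strongly connected component of size ≥ 2 (or has a self-loop).
The vertices on cycles are {api, cdn, ingest, gateway, metrics} — 5 in total.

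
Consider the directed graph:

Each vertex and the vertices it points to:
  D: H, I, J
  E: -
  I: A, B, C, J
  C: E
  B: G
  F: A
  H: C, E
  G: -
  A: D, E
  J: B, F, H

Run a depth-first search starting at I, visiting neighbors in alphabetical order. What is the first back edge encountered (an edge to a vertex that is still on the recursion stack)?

D->I

DFS from I (visiting neighbors in alphabetical order); mark gray on enter, black on exit:
I gray
  A gray
    D gray
      H gray
        C gray
          E gray
          E black
        C black
        H→E: E black — skip
      H black
      D→I: I is gray → back edge
First back edge: D → I.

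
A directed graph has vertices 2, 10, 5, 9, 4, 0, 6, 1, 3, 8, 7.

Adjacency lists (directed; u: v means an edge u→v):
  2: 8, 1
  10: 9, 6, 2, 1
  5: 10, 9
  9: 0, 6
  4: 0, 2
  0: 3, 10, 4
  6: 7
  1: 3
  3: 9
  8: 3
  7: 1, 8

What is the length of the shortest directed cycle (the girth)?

2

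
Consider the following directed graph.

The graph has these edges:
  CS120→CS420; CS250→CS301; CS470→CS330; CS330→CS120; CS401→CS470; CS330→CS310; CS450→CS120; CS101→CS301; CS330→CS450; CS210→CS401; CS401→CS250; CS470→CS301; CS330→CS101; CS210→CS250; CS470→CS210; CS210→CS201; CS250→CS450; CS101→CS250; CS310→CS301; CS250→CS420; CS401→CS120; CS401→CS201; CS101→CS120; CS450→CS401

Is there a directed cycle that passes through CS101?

CS101 is on a cycle iff CS101 can reach itself via ≥1 edge.
CS101 → CS250 → CS450 → CS401 → CS470 → CS330 → CS101 — yes.

Yes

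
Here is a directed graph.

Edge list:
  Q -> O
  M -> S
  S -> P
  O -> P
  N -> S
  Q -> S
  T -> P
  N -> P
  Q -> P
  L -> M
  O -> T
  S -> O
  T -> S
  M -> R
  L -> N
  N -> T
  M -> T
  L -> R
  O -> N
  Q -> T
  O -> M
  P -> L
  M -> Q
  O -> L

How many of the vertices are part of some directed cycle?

8

A vertex is on a directed cycle iff it belongs to a strongly connected component of size ≥ 2 (or has a self-loop).
The vertices on cycles are {L, M, N, O, P, Q, S, T} — 8 in total.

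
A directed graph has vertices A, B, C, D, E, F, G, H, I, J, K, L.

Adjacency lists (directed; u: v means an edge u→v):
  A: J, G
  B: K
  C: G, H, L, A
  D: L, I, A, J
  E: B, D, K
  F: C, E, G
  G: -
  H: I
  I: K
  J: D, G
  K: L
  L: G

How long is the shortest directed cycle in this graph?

For each vertex v, BFS finds the shortest path from v back to v.
The shortest such closed walk is D → J → D, length 2.

2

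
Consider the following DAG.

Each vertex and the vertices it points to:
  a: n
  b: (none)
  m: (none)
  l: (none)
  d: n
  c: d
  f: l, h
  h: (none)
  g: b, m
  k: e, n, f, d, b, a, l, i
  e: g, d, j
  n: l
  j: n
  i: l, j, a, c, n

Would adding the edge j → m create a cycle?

No

Adding j→m creates a cycle iff m can already reach j.
Explore from m: no path reaches j. The graph stays acyclic.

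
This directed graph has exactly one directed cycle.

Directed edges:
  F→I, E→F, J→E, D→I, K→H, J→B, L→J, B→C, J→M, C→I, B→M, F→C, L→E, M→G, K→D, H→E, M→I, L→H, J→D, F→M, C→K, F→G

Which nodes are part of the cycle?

C, E, F, H, K

DFS with gray/black marking from H:
H gray
  E gray
    F gray
      I gray
      I black
      C gray
        K gray
          D gray
            D→I: I black — skip
          D black
          K→H: H is gray → back edge
Back edge closes the cycle H → E → F → C → K → H; its vertices are {C, E, F, H, K}.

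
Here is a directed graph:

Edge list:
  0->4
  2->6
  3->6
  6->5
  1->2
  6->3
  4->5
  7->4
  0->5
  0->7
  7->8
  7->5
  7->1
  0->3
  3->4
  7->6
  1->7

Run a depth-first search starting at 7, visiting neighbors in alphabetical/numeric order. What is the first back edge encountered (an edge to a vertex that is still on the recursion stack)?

DFS from 7 (visiting neighbors in alphabetical/numeric order); mark gray on enter, black on exit:
7 gray
  1 gray
    2 gray
      6 gray
        3 gray
          4 gray
            5 gray
            5 black
          4 black
          3→6: 6 is gray → back edge
First back edge: 3 → 6.

3->6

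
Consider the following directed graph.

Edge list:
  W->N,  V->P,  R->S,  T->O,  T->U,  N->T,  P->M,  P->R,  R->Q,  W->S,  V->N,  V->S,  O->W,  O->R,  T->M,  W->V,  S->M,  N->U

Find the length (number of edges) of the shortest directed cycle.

For each vertex v, BFS finds the shortest path from v back to v.
The shortest such closed walk is W → N → T → O → W, length 4.

4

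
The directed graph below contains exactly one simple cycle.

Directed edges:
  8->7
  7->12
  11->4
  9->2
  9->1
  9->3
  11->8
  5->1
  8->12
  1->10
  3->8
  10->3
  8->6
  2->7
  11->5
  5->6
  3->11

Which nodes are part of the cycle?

DFS with gray/black marking from 3:
3 gray
  8 gray
    12 gray
    12 black
    6 gray
    6 black
    7 gray
      7→12: 12 black — skip
    7 black
  8 black
  11 gray
    4 gray
    4 black
    5 gray
      5→6: 6 black — skip
      1 gray
        10 gray
          10→3: 3 is gray → back edge
Back edge closes the cycle 3 → 11 → 5 → 1 → 10 → 3; its vertices are {1, 3, 5, 10, 11}.

1, 3, 5, 10, 11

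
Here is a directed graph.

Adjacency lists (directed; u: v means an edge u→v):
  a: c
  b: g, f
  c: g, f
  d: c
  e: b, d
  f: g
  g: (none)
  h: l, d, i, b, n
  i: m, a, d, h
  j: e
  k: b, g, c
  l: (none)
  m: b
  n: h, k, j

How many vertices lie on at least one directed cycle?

A vertex is on a directed cycle iff it belongs to a strongly connected component of size ≥ 2 (or has a self-loop).
The vertices on cycles are {h, i, n} — 3 in total.

3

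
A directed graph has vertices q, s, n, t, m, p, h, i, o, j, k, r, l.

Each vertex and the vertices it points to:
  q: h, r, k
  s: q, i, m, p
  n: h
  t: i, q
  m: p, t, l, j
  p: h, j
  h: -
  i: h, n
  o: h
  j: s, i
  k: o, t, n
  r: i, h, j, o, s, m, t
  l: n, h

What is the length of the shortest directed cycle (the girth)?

3

For each vertex v, BFS finds the shortest path from v back to v.
The shortest such closed walk is s → p → j → s, length 3.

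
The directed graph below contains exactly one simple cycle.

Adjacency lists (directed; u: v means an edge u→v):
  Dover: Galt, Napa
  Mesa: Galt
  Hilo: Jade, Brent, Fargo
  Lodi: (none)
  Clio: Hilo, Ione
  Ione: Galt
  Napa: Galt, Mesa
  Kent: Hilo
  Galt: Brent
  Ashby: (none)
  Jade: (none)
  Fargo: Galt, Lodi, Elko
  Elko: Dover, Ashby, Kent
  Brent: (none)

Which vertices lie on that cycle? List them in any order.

Elko, Hilo, Kent, Fargo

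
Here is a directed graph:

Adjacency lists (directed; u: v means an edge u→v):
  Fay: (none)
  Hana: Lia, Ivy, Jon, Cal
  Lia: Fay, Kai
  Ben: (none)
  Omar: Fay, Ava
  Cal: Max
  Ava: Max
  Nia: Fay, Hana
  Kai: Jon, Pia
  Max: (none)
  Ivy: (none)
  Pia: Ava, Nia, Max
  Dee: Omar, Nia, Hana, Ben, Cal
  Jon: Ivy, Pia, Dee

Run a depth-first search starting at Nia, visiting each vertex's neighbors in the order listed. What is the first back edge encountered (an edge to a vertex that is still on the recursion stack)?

DFS from Nia (visiting each vertex's neighbors in the order listed); mark gray on enter, black on exit:
Nia gray
  Fay gray
  Fay black
  Hana gray
    Lia gray
      Lia→Fay: Fay black — skip
      Kai gray
        Jon gray
          Ivy gray
          Ivy black
          Pia gray
            Ava gray
              Max gray
              Max black
            Ava black
            Pia→Nia: Nia is gray → back edge
First back edge: Pia → Nia.

Pia→Nia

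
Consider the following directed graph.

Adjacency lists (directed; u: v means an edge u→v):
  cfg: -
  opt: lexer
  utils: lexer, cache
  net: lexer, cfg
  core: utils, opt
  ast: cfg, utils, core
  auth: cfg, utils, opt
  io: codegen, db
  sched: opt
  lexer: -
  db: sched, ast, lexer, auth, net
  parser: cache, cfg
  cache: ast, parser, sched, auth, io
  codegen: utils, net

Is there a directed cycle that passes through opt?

opt lies on a cycle iff there is a path from opt back to itself.
Exploring from opt, it never reaches itself; equivalently, its strongly connected component is a singleton.

No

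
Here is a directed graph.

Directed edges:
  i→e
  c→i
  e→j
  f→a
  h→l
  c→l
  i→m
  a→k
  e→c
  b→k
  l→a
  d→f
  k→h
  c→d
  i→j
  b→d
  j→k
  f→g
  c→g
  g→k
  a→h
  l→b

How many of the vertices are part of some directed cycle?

11

A vertex is on a directed cycle iff it belongs to a strongly connected component of size ≥ 2 (or has a self-loop).
The vertices on cycles are {a, b, c, d, e, f, g, h, i, k, l} — 11 in total.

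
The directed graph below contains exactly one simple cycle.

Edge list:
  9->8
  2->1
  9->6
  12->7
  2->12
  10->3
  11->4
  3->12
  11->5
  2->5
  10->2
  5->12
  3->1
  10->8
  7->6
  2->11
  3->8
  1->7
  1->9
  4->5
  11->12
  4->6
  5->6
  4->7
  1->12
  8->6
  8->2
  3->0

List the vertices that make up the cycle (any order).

DFS with gray/black marking from 2:
2 gray
  5 gray
    6 gray
    6 black
    12 gray
      7 gray
        7→6: 6 black — skip
      7 black
    12 black
  5 black
  2→12: 12 black — skip
  11 gray
    11→12: 12 black — skip
    4 gray
      4→7: 7 black — skip
      4→5: 5 black — skip
      4→6: 6 black — skip
    4 black
    11→5: 5 black — skip
  11 black
  1 gray
    1→7: 7 black — skip
    9 gray
      8 gray
        8→6: 6 black — skip
        8→2: 2 is gray → back edge
Back edge closes the cycle 2 → 1 → 9 → 8 → 2; its vertices are {1, 2, 8, 9}.

1, 2, 8, 9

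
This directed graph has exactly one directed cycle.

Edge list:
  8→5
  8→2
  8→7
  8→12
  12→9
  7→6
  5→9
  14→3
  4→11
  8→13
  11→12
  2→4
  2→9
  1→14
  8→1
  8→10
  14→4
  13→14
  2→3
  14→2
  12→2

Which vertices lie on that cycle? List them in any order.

2, 4, 11, 12

DFS with gray/black marking from 2:
2 gray
  4 gray
    11 gray
      12 gray
        9 gray
        9 black
        12→2: 2 is gray → back edge
Back edge closes the cycle 2 → 4 → 11 → 12 → 2; its vertices are {2, 4, 11, 12}.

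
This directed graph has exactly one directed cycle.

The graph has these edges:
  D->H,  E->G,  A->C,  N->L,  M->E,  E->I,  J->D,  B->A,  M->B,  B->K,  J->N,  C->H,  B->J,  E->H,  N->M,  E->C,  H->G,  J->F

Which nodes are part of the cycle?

B, J, M, N

DFS with gray/black marking from M:
M gray
  B gray
    K gray
    K black
    J gray
      N gray
        N→M: M is gray → back edge
Back edge closes the cycle M → B → J → N → M; its vertices are {B, J, M, N}.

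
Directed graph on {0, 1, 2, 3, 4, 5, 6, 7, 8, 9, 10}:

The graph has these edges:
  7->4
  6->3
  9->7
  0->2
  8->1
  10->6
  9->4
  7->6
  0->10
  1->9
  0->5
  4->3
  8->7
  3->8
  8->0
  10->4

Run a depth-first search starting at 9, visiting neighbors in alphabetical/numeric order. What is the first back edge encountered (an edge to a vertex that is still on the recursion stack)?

10->4

DFS from 9 (visiting neighbors in alphabetical/numeric order); mark gray on enter, black on exit:
9 gray
  4 gray
    3 gray
      8 gray
        0 gray
          2 gray
          2 black
          5 gray
          5 black
          10 gray
            10→4: 4 is gray → back edge
First back edge: 10 → 4.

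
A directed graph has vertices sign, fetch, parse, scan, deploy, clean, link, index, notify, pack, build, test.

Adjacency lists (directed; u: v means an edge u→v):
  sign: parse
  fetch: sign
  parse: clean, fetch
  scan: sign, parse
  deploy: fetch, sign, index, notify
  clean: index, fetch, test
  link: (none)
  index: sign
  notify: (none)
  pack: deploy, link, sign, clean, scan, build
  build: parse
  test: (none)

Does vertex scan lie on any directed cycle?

scan lies on a cycle iff there is a path from scan back to itself.
Exploring from scan, it never reaches itself; equivalently, its strongly connected component is a singleton.

No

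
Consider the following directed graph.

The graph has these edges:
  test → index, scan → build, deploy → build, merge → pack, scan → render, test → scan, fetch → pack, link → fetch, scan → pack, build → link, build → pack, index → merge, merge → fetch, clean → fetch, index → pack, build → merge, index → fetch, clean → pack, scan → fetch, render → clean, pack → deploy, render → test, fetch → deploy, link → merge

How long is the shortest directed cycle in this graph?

3

For each vertex v, BFS finds the shortest path from v back to v.
The shortest such closed walk is test → scan → render → test, length 3.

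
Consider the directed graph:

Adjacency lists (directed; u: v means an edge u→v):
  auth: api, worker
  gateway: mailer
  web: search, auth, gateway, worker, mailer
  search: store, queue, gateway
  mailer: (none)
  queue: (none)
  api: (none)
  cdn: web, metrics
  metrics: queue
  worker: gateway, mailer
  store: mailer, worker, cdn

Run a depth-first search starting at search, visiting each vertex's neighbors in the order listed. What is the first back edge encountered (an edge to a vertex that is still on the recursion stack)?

web->search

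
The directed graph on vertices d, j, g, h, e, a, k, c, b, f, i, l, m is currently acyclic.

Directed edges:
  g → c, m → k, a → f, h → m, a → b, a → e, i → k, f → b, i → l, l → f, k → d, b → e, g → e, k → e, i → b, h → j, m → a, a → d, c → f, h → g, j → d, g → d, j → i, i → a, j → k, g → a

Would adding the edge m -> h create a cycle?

Yes

Adding m→h creates a cycle iff h can already reach m.
Path from h: h → m.
So h → … → m → h is a cycle.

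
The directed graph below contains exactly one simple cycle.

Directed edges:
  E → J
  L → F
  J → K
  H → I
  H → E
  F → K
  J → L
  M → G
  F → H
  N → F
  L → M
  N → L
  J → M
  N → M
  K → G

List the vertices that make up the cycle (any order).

E, F, H, J, L

DFS with gray/black marking from F:
F gray
  K gray
    G gray
    G black
  K black
  H gray
    E gray
      J gray
        M gray
          M→G: G black — skip
        M black
        L gray
          L→F: F is gray → back edge
Back edge closes the cycle F → H → E → J → L → F; its vertices are {E, F, H, J, L}.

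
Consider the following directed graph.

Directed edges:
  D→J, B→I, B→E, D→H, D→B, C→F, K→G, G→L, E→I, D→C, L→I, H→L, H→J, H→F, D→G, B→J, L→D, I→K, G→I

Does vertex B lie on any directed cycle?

Yes

B is on a cycle iff B can reach itself via ≥1 edge.
B → I → K → G → L → D → B — yes.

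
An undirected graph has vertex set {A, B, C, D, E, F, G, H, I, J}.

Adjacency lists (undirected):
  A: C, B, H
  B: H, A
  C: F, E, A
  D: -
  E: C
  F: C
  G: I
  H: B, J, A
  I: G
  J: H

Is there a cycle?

Yes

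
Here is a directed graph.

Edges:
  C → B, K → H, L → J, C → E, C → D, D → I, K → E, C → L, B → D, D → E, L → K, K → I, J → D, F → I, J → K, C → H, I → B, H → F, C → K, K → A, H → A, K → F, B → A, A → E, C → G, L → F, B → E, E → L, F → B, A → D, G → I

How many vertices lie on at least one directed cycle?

A vertex is on a directed cycle iff it belongs to a strongly connected component of size ≥ 2 (or has a self-loop).
The vertices on cycles are {A, B, D, E, F, H, I, J, K, L} — 10 in total.

10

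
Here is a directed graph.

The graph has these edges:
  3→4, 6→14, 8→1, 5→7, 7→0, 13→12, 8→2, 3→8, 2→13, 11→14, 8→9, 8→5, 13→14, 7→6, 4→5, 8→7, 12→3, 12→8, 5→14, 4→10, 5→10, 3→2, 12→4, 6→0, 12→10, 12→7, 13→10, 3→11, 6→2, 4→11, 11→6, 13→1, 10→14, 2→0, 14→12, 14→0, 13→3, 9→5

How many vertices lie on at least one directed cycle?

13

A vertex is on a directed cycle iff it belongs to a strongly connected component of size ≥ 2 (or has a self-loop).
The vertices on cycles are {2, 3, 4, 5, 6, 7, 8, 9, 10, 11, 12, 13, 14} — 13 in total.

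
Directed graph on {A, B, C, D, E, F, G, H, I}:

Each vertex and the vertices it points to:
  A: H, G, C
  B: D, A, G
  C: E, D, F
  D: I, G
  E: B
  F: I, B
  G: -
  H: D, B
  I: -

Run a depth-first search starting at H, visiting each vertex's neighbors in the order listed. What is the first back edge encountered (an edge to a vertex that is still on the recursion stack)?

A->H

DFS from H (visiting each vertex's neighbors in the order listed); mark gray on enter, black on exit:
H gray
  D gray
    I gray
    I black
    G gray
    G black
  D black
  B gray
    B→D: D black — skip
    A gray
      A→H: H is gray → back edge
First back edge: A → H.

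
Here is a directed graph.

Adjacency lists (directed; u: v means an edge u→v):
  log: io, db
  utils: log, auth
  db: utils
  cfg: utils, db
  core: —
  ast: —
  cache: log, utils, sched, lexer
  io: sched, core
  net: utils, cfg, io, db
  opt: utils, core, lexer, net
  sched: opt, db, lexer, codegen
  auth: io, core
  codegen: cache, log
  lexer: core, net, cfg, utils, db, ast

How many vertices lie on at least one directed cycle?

12

A vertex is on a directed cycle iff it belongs to a strongly connected component of size ≥ 2 (or has a self-loop).
The vertices on cycles are {db, io, cfg, log, net, opt, auth, cache, lexer, sched, utils, codegen} — 12 in total.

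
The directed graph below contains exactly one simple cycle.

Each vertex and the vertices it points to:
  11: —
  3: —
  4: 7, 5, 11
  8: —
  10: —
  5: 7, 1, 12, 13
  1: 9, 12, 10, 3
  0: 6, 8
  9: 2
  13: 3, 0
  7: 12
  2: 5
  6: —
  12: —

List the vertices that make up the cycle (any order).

1, 2, 5, 9

DFS with gray/black marking from 5:
5 gray
  7 gray
    12 gray
    12 black
  7 black
  1 gray
    9 gray
      2 gray
        2→5: 5 is gray → back edge
Back edge closes the cycle 5 → 1 → 9 → 2 → 5; its vertices are {1, 2, 5, 9}.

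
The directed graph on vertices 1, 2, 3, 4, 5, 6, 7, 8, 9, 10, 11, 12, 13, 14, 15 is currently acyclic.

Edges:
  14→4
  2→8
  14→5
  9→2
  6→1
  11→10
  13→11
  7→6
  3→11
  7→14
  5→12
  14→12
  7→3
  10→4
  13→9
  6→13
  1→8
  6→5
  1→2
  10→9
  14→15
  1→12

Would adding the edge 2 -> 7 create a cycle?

Yes

Adding 2→7 creates a cycle iff 7 can already reach 2.
Path from 7: 7 → 6 → 1 → 2.
So 7 → … → 2 → 7 is a cycle.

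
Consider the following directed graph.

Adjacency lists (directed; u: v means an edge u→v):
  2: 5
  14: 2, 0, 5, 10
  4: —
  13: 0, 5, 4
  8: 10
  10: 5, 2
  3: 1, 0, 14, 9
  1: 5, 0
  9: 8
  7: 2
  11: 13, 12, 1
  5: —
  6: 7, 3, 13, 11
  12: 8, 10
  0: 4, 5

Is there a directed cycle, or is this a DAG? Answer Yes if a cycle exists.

No

DFS with white/gray/black marking, starting from 1:
1 gray
  5 gray
  5 black
  0 gray
    4 gray
    4 black
    0→5: 5 black — skip
  0 black
1 black
2 gray
  2→5: 5 black — skip
2 black
14 gray
  14→2: 2 black — skip
  14→0: 0 black — skip
  14→5: 5 black — skip
  10 gray
    10→5: 5 black — skip
    10→2: 2 black — skip
  10 black
14 black
13 gray
  13→0: 0 black — skip
  13→5: 5 black — skip
  13→4: 4 black — skip
13 black
8 gray
  8→10: 10 black — skip
8 black
3 gray
  3→1: 1 black — skip
  3→0: 0 black — skip
  3→14: 14 black — skip
  9 gray
    9→8: 8 black — skip
  9 black
3 black
7 gray
  7→2: 2 black — skip
7 black
11 gray
  11→13: 13 black — skip
  12 gray
    12→8: 8 black — skip
    12→10: 10 black — skip
  12 black
  11→1: 1 black — skip
11 black
6 gray
  6→7: 7 black — skip
  6→3: 3 black — skip
  6→13: 13 black — skip
  6→11: 11 black — skip
6 black
Every edge goes to a white or black vertex — no back edge, so the graph is acyclic.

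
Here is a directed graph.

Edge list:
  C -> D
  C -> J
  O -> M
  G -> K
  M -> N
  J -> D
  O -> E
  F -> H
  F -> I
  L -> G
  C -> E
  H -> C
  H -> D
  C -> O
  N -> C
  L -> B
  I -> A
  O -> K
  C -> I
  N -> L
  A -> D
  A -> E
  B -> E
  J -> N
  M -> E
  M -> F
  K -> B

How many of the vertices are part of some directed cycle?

7

A vertex is on a directed cycle iff it belongs to a strongly connected component of size ≥ 2 (or has a self-loop).
The vertices on cycles are {C, F, H, J, M, N, O} — 7 in total.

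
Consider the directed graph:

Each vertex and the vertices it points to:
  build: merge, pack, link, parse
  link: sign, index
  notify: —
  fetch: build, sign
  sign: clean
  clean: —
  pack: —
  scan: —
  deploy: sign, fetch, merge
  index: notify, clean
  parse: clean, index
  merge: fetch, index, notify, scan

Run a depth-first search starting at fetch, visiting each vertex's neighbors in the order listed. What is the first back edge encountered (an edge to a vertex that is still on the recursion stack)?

DFS from fetch (visiting each vertex's neighbors in the order listed); mark gray on enter, black on exit:
fetch gray
  build gray
    merge gray
      merge→fetch: fetch is gray → back edge
First back edge: merge → fetch.

merge→fetch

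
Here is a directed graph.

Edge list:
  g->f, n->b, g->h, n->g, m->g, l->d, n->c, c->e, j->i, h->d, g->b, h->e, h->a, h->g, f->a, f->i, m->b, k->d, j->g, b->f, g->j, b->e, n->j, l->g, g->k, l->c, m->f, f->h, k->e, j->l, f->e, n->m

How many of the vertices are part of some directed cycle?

6

A vertex is on a directed cycle iff it belongs to a strongly connected component of size ≥ 2 (or has a self-loop).
The vertices on cycles are {b, f, g, h, j, l} — 6 in total.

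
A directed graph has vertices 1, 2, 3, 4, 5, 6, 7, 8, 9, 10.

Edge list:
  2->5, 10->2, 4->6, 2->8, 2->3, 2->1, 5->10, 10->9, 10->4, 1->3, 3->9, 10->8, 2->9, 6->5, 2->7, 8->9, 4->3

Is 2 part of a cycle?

2 is on a cycle iff 2 can reach itself via ≥1 edge.
2 → 5 → 10 → 2 — yes.

Yes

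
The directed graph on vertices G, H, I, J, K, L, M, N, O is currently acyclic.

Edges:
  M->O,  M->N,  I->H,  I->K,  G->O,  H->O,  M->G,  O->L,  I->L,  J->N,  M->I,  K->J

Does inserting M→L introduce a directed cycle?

No

Adding M→L creates a cycle iff L can already reach M.
Explore from L: no path reaches M. The graph stays acyclic.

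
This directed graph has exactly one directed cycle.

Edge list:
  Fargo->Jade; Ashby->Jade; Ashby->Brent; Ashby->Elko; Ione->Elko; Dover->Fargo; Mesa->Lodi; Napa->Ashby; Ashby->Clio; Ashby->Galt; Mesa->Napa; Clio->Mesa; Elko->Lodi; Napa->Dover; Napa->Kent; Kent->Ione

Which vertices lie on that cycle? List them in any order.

DFS with gray/black marking from Napa:
Napa gray
  Kent gray
    Ione gray
      Elko gray
        Lodi gray
        Lodi black
      Elko black
    Ione black
  Kent black
  Ashby gray
    Galt gray
    Galt black
    Jade gray
    Jade black
    Clio gray
      Mesa gray
        Mesa→Lodi: Lodi black — skip
        Mesa→Napa: Napa is gray → back edge
Back edge closes the cycle Napa → Ashby → Clio → Mesa → Napa; its vertices are {Clio, Mesa, Napa, Ashby}.

Clio, Mesa, Napa, Ashby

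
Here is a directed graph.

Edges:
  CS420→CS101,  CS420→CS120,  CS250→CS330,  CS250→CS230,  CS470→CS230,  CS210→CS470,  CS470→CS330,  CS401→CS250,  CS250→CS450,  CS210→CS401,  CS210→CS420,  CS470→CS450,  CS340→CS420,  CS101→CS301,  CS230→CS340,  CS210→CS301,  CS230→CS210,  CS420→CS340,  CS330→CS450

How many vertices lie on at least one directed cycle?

A vertex is on a directed cycle iff it belongs to a strongly connected component of size ≥ 2 (or has a self-loop).
The vertices on cycles are {CS210, CS230, CS250, CS340, CS401, CS420, CS470} — 7 in total.

7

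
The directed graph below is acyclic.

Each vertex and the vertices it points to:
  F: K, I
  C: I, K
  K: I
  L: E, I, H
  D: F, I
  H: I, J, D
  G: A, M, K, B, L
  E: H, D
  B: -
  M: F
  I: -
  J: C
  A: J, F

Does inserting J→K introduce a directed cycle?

Adding J→K creates a cycle iff K can already reach J.
Explore from K: no path reaches J. The graph stays acyclic.

No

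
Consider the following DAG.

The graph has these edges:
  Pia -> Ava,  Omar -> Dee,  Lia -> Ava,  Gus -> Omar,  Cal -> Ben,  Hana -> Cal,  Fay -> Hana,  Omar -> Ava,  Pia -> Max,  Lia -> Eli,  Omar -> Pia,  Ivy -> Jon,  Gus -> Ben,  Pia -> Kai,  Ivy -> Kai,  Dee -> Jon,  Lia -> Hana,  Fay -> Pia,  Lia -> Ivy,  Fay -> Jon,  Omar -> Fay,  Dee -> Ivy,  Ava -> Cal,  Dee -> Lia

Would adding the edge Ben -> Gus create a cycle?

Adding Ben→Gus creates a cycle iff Gus can already reach Ben.
Path from Gus: Gus → Ben.
So Gus → … → Ben → Gus is a cycle.

Yes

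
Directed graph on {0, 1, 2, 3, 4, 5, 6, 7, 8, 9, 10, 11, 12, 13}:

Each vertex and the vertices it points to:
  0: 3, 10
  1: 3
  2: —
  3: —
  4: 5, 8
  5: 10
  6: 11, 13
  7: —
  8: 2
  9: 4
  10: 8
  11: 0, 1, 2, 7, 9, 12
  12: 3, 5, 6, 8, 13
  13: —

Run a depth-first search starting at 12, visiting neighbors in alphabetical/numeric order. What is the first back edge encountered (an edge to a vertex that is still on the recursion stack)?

DFS from 12 (visiting neighbors in alphabetical/numeric order); mark gray on enter, black on exit:
12 gray
  3 gray
  3 black
  5 gray
    10 gray
      8 gray
        2 gray
        2 black
      8 black
    10 black
  5 black
  6 gray
    11 gray
      0 gray
        0→3: 3 black — skip
        0→10: 10 black — skip
      0 black
      1 gray
        1→3: 3 black — skip
      1 black
      11→2: 2 black — skip
      7 gray
      7 black
      9 gray
        4 gray
          4→5: 5 black — skip
          4→8: 8 black — skip
        4 black
      9 black
      11→12: 12 is gray → back edge
First back edge: 11 → 12.

11→12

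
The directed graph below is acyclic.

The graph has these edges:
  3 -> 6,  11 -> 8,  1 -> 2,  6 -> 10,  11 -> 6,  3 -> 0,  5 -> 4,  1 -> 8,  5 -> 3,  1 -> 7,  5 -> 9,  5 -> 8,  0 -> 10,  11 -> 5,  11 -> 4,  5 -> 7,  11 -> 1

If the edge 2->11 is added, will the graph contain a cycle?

Adding 2→11 creates a cycle iff 11 can already reach 2.
Path from 11: 11 → 1 → 2.
So 11 → … → 2 → 11 is a cycle.

Yes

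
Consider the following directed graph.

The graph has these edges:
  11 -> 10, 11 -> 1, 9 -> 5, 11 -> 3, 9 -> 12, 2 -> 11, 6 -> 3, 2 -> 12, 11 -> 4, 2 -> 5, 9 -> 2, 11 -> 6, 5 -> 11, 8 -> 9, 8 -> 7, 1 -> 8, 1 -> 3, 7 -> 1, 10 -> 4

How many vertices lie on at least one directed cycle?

A vertex is on a directed cycle iff it belongs to a strongly connected component of size ≥ 2 (or has a self-loop).
The vertices on cycles are {1, 2, 5, 7, 8, 9, 11} — 7 in total.

7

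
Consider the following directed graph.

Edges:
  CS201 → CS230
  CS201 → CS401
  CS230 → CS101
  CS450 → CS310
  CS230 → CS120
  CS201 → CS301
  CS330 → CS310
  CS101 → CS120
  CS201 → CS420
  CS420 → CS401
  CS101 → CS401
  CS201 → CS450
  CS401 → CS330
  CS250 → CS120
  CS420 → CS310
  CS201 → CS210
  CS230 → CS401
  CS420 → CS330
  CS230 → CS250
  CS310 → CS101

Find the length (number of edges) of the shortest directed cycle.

For each vertex v, BFS finds the shortest path from v back to v.
The shortest such closed walk is CS101 → CS401 → CS330 → CS310 → CS101, length 4.

4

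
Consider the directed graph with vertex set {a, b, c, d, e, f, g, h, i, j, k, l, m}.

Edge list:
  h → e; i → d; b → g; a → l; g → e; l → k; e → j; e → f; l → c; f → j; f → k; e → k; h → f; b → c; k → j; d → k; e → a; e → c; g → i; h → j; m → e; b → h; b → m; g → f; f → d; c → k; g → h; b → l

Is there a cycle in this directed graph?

No

DFS with white/gray/black marking, starting from d:
d gray
  k gray
    j gray
    j black
  k black
d black
a gray
  l gray
    l→k: k black — skip
    c gray
      c→k: k black — skip
    c black
  l black
a black
b gray
  h gray
    e gray
      f gray
        f→j: j black — skip
        f→d: d black — skip
        f→k: k black — skip
      f black
      e→j: j black — skip
      e→c: c black — skip
      e→a: a black — skip
      e→k: k black — skip
    e black
    h→f: f black — skip
    h→j: j black — skip
  h black
  b→c: c black — skip
  b→l: l black — skip
  m gray
    m→e: e black — skip
  m black
  g gray
    g→h: h black — skip
    g→e: e black — skip
    g→f: f black — skip
    i gray
      i→d: d black — skip
    i black
  g black
b black
Every edge goes to a white or black vertex — no back edge, so the graph is acyclic.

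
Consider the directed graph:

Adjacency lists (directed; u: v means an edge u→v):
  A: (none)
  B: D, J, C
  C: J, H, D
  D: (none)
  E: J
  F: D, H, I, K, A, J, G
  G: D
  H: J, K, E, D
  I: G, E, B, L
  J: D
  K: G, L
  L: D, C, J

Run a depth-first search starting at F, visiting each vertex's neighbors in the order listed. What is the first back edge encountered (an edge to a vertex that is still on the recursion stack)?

C->H

DFS from F (visiting each vertex's neighbors in the order listed); mark gray on enter, black on exit:
F gray
  D gray
  D black
  H gray
    J gray
      J→D: D black — skip
    J black
    K gray
      G gray
        G→D: D black — skip
      G black
      L gray
        L→D: D black — skip
        C gray
          C→J: J black — skip
          C→H: H is gray → back edge
First back edge: C → H.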